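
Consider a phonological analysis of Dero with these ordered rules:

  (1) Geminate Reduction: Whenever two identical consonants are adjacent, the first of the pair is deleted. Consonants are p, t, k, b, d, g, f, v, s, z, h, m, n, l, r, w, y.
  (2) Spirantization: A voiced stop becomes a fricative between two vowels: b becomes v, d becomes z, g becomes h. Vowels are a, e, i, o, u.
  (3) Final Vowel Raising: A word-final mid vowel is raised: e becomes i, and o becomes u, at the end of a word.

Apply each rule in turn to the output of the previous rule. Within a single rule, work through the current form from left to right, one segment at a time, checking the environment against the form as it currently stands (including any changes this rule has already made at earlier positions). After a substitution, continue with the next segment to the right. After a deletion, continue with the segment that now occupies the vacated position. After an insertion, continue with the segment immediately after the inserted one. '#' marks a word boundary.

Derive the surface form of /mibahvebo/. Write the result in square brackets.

[mivahvevu]

(1) Geminate Reduction: no change — [mibahvebo]
(2) Spirantization: [mibahvebo] → [mivahvevo]
(3) Final Vowel Raising: [mivahvevo] → [mivahvevu]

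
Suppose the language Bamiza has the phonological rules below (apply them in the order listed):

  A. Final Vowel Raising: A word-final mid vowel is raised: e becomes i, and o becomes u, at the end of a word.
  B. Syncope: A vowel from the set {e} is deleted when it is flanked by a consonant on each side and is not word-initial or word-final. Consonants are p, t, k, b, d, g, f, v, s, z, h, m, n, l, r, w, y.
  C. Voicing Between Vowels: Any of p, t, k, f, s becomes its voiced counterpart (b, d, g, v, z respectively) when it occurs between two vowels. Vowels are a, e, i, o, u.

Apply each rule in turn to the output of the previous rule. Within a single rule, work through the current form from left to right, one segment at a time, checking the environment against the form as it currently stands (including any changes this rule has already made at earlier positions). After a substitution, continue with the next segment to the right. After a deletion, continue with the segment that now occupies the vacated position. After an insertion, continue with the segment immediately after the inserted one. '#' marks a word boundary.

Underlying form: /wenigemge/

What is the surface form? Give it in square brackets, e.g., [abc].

[wnigmgi]

A Final Vowel Raising: [wenigemge] → [wenigemgi]
B Syncope: [wenigemgi] → [wnigmgi]
C Voicing Between Vowels: no change — [wnigmgi]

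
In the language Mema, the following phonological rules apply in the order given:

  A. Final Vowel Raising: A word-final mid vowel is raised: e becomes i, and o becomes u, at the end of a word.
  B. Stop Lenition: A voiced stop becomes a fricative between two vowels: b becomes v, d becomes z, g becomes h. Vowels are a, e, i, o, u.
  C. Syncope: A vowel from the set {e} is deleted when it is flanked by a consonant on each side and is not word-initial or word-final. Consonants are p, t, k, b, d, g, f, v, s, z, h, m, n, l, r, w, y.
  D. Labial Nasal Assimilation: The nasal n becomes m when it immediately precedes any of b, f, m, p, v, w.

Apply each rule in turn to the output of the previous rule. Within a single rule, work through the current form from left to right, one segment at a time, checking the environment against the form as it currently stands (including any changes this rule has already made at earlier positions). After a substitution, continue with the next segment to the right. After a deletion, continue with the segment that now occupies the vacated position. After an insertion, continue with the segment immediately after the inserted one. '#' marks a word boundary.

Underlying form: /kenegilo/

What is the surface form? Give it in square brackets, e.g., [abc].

[knhilu]

A Final Vowel Raising: [kenegilo] → [kenegilu]
B Stop Lenition: [kenegilu] → [kenehilu]
C Syncope: [kenehilu] → [knhilu]
D Labial Nasal Assimilation: no change — [knhilu]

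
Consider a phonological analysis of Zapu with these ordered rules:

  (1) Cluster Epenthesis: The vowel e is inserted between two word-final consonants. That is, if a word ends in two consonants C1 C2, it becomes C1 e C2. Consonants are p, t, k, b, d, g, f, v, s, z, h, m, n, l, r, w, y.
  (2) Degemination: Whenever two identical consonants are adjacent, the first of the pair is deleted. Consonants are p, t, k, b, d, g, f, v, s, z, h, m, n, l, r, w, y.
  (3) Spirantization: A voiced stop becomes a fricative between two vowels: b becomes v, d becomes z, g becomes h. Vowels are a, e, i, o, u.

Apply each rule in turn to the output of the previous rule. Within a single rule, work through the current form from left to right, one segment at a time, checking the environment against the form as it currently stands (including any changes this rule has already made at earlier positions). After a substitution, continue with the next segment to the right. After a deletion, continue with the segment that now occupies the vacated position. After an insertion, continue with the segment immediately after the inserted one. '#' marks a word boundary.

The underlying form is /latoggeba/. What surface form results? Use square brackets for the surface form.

(1) Cluster Epenthesis: no change — [latoggeba]
(2) Degemination: [latoggeba] → [latogeba]
(3) Spirantization: [latogeba] → [latoheva]

[latoheva]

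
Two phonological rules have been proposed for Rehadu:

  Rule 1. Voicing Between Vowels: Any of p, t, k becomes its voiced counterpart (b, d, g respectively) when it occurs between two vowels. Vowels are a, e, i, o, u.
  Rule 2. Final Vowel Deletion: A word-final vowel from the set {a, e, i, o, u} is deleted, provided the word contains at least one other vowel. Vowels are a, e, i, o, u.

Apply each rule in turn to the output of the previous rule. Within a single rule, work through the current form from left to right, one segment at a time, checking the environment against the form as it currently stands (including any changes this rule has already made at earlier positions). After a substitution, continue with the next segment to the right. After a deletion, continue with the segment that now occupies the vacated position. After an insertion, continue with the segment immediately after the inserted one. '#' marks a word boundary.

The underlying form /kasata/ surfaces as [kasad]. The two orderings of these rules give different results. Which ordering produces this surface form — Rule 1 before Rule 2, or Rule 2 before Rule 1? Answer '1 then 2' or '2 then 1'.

Order 1 then 2:
  1 Voicing Between Vowels: [kasata] → [kasada]
  2 Final Vowel Deletion: [kasada] → [kasad]
  result: [kasad]
Order 2 then 1:
  2 Final Vowel Deletion: [kasata] → [kasat]
  1 Voicing Between Vowels: no change — [kasat]
  result: [kasat]

1 then 2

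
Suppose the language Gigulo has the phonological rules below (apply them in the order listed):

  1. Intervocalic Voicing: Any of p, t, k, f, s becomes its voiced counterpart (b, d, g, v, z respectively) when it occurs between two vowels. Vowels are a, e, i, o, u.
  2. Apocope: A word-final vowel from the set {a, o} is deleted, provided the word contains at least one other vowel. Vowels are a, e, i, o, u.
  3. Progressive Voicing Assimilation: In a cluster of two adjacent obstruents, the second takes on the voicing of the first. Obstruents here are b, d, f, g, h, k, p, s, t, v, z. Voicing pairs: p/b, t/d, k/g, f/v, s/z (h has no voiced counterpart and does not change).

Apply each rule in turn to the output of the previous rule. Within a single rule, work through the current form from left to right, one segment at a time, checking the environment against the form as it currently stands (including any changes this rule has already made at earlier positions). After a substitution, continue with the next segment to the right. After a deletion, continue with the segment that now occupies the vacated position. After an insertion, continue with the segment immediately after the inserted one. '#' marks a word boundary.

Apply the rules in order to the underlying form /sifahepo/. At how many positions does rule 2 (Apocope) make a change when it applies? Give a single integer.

1 Intervocalic Voicing: [sifahepo] → [sivahebo]
2 Apocope: [sivahebo] → [sivaheb]
3 Progressive Voicing Assimilation: no change — [sivaheb]
Rule 2 changed 1 position(s).

1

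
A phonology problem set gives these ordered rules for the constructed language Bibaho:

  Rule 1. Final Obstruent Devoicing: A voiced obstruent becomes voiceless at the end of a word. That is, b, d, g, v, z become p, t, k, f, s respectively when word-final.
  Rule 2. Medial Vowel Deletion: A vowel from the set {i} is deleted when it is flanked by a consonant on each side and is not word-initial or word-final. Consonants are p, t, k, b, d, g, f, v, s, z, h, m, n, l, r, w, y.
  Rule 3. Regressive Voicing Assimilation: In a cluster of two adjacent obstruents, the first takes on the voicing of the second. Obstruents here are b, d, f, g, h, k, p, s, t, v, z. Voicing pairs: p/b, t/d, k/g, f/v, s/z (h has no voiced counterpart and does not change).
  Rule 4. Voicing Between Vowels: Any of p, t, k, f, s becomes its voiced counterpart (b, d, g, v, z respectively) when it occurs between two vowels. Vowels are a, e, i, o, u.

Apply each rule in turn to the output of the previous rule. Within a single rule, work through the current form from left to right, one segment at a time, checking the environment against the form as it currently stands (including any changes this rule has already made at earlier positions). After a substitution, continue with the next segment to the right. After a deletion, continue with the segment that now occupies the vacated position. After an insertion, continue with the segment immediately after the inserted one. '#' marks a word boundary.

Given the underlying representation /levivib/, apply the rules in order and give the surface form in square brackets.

[levfp]

Rule 1 Final Obstruent Devoicing: [levivib] → [levivip]
Rule 2 Medial Vowel Deletion: [levivip] → [levvp]
Rule 3 Regressive Voicing Assimilation: [levvp] → [levfp]
Rule 4 Voicing Between Vowels: no change — [levfp]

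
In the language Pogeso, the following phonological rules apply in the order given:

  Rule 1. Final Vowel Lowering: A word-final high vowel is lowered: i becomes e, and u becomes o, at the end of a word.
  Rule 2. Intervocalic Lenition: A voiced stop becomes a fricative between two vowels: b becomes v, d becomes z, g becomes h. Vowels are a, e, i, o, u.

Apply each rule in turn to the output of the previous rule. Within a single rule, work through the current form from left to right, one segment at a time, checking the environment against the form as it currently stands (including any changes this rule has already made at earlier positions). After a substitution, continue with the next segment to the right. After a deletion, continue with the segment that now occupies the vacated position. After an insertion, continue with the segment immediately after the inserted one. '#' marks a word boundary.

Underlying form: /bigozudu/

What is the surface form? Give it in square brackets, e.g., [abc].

[bihozuzo]

Rule 1 Final Vowel Lowering: [bigozudu] → [bigozudo]
Rule 2 Intervocalic Lenition: [bigozudo] → [bihozuzo]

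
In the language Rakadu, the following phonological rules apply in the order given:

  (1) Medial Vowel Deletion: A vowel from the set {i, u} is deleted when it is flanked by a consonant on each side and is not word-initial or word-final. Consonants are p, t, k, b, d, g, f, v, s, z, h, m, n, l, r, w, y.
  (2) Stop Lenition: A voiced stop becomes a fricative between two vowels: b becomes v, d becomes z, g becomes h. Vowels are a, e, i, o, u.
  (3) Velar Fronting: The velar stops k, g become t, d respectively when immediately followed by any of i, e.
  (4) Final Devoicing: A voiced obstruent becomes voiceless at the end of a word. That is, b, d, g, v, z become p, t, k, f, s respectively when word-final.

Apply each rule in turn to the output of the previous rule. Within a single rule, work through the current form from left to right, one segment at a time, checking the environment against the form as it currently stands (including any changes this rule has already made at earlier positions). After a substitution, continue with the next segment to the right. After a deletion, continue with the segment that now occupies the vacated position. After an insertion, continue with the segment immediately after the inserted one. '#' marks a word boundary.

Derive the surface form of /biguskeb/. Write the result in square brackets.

[bgstep]

(1) Medial Vowel Deletion: [biguskeb] → [bgskeb]
(2) Stop Lenition: no change — [bgskeb]
(3) Velar Fronting: [bgskeb] → [bgsteb]
(4) Final Devoicing: [bgsteb] → [bgstep]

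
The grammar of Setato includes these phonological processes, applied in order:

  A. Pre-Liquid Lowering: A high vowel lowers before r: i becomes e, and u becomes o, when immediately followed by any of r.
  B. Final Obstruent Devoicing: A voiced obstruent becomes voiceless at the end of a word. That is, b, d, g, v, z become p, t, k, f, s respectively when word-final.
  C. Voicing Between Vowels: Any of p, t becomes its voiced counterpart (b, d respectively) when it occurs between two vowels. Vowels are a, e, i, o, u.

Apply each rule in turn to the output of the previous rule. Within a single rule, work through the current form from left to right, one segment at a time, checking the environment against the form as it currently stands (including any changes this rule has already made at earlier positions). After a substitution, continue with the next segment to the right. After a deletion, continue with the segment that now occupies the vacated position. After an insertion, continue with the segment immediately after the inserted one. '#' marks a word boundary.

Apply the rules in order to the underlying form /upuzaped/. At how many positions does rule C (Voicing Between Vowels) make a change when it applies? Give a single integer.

2

A Pre-Liquid Lowering: no change — [upuzaped]
B Final Obstruent Devoicing: [upuzaped] → [upuzapet]
C Voicing Between Vowels: [upuzapet] → [ubuzabet]
Rule C changed 2 position(s).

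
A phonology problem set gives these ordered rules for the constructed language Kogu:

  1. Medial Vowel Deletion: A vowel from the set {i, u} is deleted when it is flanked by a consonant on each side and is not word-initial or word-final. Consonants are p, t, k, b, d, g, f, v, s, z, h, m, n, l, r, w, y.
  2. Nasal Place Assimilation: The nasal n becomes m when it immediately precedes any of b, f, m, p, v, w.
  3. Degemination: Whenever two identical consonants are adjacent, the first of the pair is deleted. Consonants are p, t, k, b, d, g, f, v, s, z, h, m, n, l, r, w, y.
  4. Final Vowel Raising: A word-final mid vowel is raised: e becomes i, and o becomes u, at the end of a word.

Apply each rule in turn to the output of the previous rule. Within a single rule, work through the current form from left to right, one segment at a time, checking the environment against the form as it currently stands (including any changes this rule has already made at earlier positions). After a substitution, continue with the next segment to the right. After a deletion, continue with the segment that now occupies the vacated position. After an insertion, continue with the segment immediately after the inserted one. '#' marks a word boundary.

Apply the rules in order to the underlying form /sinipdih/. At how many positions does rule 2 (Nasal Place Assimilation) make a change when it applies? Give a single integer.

1 Medial Vowel Deletion: [sinipdih] → [snpdh]
2 Nasal Place Assimilation: [snpdh] → [smpdh]
3 Degemination: no change — [smpdh]
4 Final Vowel Raising: no change — [smpdh]
Rule 2 changed 1 position(s).

1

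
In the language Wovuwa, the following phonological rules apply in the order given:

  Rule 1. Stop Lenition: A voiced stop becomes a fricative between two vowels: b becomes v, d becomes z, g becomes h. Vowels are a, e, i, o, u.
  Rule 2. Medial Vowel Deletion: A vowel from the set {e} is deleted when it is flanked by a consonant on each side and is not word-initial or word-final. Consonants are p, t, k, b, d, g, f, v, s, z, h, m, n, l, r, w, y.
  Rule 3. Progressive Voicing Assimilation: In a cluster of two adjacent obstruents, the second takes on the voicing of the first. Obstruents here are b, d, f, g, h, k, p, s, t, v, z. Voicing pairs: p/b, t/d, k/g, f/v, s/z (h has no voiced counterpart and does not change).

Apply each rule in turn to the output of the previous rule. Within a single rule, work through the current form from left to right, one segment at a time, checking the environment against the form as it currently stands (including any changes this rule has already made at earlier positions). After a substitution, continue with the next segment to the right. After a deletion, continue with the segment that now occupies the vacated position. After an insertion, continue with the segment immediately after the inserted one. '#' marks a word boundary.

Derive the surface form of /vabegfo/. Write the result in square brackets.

[vavgvo]

Rule 1 Stop Lenition: [vabegfo] → [vavegfo]
Rule 2 Medial Vowel Deletion: [vavegfo] → [vavgfo]
Rule 3 Progressive Voicing Assimilation: [vavgfo] → [vavgvo]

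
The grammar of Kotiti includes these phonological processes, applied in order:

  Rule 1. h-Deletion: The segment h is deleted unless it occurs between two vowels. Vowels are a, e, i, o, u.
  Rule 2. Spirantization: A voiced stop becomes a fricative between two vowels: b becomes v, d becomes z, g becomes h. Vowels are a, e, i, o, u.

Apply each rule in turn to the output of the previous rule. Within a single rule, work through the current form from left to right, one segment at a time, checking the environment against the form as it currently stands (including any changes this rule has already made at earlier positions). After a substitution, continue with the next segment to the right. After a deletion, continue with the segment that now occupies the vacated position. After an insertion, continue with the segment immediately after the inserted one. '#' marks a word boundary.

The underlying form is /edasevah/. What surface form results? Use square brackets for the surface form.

Rule 1 h-Deletion: [edasevah] → [edaseva]
Rule 2 Spirantization: [edaseva] → [ezaseva]

[ezaseva]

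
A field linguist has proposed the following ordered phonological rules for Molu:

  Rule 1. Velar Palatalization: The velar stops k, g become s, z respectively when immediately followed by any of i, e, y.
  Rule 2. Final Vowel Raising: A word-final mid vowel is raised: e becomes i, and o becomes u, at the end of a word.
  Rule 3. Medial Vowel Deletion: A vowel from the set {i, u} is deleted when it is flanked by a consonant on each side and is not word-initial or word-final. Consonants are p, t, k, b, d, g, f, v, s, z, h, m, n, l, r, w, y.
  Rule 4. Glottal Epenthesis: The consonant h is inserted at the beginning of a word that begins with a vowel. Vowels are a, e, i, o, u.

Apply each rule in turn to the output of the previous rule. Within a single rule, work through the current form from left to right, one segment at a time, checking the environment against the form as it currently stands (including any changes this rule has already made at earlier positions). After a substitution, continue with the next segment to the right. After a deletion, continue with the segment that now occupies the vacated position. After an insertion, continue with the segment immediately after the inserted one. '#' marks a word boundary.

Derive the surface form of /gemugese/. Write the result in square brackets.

Rule 1 Velar Palatalization: [gemugese] → [zemuzese]
Rule 2 Final Vowel Raising: [zemuzese] → [zemuzesi]
Rule 3 Medial Vowel Deletion: [zemuzesi] → [zemzesi]
Rule 4 Glottal Epenthesis: no change — [zemzesi]

[zemzesi]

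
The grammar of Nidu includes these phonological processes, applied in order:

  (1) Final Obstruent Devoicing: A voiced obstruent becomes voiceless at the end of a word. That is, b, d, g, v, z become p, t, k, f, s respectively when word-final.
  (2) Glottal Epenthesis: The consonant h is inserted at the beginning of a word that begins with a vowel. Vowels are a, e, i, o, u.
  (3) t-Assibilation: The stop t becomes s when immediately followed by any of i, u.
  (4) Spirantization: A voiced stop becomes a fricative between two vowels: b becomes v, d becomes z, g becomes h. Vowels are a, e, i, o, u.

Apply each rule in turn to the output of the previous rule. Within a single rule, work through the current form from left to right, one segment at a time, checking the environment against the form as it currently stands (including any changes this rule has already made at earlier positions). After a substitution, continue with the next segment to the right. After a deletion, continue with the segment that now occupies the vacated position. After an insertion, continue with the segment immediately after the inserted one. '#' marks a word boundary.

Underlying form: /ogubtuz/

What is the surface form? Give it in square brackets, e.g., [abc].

[hohubsus]

(1) Final Obstruent Devoicing: [ogubtuz] → [ogubtus]
(2) Glottal Epenthesis: [ogubtus] → [hogubtus]
(3) t-Assibilation: [hogubtus] → [hogubsus]
(4) Spirantization: [hogubsus] → [hohubsus]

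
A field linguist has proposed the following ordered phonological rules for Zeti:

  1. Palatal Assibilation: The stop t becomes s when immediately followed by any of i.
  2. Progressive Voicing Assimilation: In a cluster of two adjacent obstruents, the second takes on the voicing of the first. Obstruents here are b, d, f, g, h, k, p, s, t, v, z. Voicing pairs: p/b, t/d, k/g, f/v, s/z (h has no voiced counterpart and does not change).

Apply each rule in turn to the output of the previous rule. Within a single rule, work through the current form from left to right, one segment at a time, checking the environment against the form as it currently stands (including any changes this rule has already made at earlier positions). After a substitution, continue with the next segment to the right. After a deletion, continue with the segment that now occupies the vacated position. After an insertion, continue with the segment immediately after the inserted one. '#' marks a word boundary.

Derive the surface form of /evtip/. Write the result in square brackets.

1 Palatal Assibilation: [evtip] → [evsip]
2 Progressive Voicing Assimilation: [evsip] → [evzip]

[evzip]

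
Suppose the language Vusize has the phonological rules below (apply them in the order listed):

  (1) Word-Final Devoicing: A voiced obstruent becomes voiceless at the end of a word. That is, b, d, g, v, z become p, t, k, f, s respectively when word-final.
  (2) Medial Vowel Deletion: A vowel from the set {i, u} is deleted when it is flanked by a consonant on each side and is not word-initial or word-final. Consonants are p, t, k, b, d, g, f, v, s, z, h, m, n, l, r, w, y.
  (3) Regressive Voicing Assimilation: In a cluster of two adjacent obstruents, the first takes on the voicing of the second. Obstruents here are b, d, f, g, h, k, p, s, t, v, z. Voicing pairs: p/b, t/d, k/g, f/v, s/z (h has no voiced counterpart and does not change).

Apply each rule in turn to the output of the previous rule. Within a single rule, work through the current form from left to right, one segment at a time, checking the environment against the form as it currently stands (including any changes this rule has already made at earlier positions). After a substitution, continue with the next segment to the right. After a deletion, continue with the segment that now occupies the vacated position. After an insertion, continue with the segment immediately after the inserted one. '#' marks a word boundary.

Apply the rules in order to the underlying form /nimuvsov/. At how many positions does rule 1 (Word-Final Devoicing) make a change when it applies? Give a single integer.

(1) Word-Final Devoicing: [nimuvsov] → [nimuvsof]
(2) Medial Vowel Deletion: [nimuvsof] → [nmvsof]
(3) Regressive Voicing Assimilation: [nmvsof] → [nmfsof]
Rule 1 changed 1 position(s).

1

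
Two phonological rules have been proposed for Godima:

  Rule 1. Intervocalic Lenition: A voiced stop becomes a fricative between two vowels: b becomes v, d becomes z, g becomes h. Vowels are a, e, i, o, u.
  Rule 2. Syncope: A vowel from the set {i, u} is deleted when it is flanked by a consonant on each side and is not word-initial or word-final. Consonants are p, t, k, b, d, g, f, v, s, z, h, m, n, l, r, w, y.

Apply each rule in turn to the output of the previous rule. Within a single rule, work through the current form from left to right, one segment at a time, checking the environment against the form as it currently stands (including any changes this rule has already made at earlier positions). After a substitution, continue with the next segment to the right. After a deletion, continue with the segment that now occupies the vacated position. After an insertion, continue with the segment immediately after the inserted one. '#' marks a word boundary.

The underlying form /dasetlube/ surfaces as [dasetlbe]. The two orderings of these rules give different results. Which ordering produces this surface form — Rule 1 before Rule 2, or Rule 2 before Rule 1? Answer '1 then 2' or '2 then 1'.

Order 1 then 2:
  1 Intervocalic Lenition: [dasetlube] → [dasetluve]
  2 Syncope: [dasetluve] → [dasetlve]
  result: [dasetlve]
Order 2 then 1:
  2 Syncope: [dasetlube] → [dasetlbe]
  1 Intervocalic Lenition: no change — [dasetlbe]
  result: [dasetlbe]

2 then 1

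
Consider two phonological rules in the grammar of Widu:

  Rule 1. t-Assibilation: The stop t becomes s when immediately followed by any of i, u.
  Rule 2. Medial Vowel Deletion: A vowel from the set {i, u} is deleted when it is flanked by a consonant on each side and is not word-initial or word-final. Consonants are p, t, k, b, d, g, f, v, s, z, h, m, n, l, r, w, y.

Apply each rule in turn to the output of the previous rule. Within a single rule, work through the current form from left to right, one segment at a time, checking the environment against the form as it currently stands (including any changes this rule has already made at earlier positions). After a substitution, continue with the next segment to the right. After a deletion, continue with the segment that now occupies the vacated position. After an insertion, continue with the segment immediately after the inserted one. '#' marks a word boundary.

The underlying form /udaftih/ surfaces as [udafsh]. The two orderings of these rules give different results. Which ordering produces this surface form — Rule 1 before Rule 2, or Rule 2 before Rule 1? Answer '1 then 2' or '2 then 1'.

1 then 2

Order 1 then 2:
  1 t-Assibilation: [udaftih] → [udafsih]
  2 Medial Vowel Deletion: [udafsih] → [udafsh]
  result: [udafsh]
Order 2 then 1:
  2 Medial Vowel Deletion: [udaftih] → [udafth]
  1 t-Assibilation: no change — [udafth]
  result: [udafth]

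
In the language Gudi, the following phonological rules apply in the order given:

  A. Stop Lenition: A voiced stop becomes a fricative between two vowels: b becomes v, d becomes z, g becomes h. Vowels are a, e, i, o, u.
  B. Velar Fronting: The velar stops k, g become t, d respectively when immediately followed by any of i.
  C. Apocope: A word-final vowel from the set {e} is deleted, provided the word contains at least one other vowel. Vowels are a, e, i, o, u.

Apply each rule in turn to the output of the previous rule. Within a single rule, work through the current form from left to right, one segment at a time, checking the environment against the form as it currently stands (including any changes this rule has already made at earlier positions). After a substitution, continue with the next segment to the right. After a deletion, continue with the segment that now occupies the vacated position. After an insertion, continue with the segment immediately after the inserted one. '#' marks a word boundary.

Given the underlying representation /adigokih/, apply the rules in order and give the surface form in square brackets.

[azihotih]

A Stop Lenition: [adigokih] → [azihokih]
B Velar Fronting: [azihokih] → [azihotih]
C Apocope: no change — [azihotih]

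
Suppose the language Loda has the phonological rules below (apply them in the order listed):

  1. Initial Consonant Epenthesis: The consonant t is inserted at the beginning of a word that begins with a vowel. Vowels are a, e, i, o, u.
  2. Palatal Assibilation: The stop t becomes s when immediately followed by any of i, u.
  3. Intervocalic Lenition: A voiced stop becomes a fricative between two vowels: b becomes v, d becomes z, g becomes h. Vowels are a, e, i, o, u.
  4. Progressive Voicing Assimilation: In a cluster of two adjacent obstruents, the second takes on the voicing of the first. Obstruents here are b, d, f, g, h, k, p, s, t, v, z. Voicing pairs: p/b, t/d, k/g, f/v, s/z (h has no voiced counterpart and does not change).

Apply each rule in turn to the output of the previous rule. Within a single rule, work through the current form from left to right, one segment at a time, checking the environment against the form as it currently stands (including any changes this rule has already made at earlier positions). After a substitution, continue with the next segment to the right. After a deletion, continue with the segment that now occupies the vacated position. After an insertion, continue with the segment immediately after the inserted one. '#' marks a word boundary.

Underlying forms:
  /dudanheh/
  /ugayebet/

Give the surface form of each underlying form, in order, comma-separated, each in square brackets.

/dudanheh/:
  1 Initial Consonant Epenthesis: no change — [dudanheh]
  2 Palatal Assibilation: no change — [dudanheh]
  3 Intervocalic Lenition: [dudanheh] → [duzanheh]
  4 Progressive Voicing Assimilation: no change — [duzanheh]
/ugayebet/:
  1 Initial Consonant Epenthesis: [ugayebet] → [tugayebet]
  2 Palatal Assibilation: [tugayebet] → [sugayebet]
  3 Intervocalic Lenition: [sugayebet] → [suhayevet]
  4 Progressive Voicing Assimilation: no change — [suhayevet]

[duzanheh], [suhayevet]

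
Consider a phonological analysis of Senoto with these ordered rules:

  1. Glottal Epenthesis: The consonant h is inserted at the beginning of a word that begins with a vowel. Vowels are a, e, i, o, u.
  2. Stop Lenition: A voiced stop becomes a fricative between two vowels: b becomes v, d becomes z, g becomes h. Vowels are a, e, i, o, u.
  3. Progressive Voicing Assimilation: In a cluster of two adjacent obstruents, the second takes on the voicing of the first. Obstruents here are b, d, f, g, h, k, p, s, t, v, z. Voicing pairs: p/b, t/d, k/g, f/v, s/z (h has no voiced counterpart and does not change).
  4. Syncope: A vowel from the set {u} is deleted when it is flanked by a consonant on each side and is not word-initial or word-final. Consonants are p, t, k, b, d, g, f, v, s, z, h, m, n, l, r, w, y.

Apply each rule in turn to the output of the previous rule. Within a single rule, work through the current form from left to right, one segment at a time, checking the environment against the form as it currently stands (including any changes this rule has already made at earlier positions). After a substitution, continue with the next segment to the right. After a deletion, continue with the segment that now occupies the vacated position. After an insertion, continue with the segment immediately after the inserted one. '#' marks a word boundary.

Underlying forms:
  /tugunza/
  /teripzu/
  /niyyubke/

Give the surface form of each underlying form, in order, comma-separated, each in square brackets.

/tugunza/:
  1 Glottal Epenthesis: no change — [tugunza]
  2 Stop Lenition: [tugunza] → [tuhunza]
  3 Progressive Voicing Assimilation: no change — [tuhunza]
  4 Syncope: [tuhunza] → [thnza]
/teripzu/:
  1 Glottal Epenthesis: no change — [teripzu]
  2 Stop Lenition: no change — [teripzu]
  3 Progressive Voicing Assimilation: [teripzu] → [teripsu]
  4 Syncope: no change — [teripsu]
/niyyubke/:
  1 Glottal Epenthesis: no change — [niyyubke]
  2 Stop Lenition: no change — [niyyubke]
  3 Progressive Voicing Assimilation: [niyyubke] → [niyyubge]
  4 Syncope: [niyyubge] → [niyybge]

[thnza], [teripsu], [niyybge]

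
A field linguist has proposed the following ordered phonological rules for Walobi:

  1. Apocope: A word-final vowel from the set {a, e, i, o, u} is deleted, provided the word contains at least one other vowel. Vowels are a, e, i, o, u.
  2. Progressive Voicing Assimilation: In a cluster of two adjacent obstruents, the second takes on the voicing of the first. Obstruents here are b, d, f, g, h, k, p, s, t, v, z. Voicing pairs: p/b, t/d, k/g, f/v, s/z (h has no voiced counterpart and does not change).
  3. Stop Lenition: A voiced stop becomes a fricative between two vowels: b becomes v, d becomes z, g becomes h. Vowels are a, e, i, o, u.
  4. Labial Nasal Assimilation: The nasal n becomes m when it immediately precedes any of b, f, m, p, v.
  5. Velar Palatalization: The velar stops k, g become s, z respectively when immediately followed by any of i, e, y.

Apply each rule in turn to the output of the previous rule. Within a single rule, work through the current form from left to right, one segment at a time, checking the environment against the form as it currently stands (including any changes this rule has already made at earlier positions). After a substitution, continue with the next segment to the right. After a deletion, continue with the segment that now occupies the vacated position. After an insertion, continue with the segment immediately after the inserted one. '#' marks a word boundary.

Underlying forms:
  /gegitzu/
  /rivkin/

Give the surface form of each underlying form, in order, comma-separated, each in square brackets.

[zehits], [rivzin]

/gegitzu/:
  1 Apocope: [gegitzu] → [gegitz]
  2 Progressive Voicing Assimilation: [gegitz] → [gegits]
  3 Stop Lenition: [gegits] → [gehits]
  4 Labial Nasal Assimilation: no change — [gehits]
  5 Velar Palatalization: [gehits] → [zehits]
/rivkin/:
  1 Apocope: no change — [rivkin]
  2 Progressive Voicing Assimilation: [rivkin] → [rivgin]
  3 Stop Lenition: no change — [rivgin]
  4 Labial Nasal Assimilation: no change — [rivgin]
  5 Velar Palatalization: [rivgin] → [rivzin]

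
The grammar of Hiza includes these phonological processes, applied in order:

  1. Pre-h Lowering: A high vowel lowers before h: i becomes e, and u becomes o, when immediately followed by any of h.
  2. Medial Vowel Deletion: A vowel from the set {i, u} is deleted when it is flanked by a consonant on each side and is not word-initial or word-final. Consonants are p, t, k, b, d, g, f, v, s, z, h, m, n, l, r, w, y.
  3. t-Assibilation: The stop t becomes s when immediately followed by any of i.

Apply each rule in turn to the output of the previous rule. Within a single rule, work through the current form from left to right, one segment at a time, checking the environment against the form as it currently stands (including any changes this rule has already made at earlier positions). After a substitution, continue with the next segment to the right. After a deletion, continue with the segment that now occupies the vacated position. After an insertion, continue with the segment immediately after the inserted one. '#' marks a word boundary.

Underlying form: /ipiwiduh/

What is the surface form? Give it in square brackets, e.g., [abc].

1 Pre-h Lowering: [ipiwiduh] → [ipiwidoh]
2 Medial Vowel Deletion: [ipiwidoh] → [ipwdoh]
3 t-Assibilation: no change — [ipwdoh]

[ipwdoh]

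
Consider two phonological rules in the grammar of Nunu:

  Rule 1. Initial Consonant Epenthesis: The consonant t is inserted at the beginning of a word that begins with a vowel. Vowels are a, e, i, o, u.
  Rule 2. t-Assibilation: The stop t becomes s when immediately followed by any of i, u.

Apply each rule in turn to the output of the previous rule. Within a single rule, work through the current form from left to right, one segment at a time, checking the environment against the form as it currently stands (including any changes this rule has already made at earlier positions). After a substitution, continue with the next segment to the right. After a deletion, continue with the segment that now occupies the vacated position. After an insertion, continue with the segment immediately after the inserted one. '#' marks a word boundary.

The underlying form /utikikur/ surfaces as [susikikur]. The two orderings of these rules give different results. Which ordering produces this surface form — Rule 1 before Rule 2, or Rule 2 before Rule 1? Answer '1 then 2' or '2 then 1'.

1 then 2

Order 1 then 2:
  1 Initial Consonant Epenthesis: [utikikur] → [tutikikur]
  2 t-Assibilation: [tutikikur] → [susikikur]
  result: [susikikur]
Order 2 then 1:
  2 t-Assibilation: [utikikur] → [usikikur]
  1 Initial Consonant Epenthesis: [usikikur] → [tusikikur]
  result: [tusikikur]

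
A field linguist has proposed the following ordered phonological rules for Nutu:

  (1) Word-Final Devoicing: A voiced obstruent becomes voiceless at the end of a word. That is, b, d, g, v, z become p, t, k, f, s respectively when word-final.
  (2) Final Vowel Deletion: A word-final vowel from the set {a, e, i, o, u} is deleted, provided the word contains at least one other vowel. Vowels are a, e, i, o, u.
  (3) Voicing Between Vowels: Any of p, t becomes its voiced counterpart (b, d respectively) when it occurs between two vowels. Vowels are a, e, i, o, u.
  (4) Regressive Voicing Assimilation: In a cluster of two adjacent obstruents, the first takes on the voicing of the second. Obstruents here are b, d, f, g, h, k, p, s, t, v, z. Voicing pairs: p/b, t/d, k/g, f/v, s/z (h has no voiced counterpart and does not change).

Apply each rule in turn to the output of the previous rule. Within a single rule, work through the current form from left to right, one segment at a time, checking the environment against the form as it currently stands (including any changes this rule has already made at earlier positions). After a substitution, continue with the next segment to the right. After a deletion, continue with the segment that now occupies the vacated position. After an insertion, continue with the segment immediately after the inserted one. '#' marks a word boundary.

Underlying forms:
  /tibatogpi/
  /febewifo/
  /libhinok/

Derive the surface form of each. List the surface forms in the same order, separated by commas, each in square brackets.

[tibadokp], [febewif], [liphinok]

/tibatogpi/:
  (1) Word-Final Devoicing: no change — [tibatogpi]
  (2) Final Vowel Deletion: [tibatogpi] → [tibatogp]
  (3) Voicing Between Vowels: [tibatogp] → [tibadogp]
  (4) Regressive Voicing Assimilation: [tibadogp] → [tibadokp]
/febewifo/:
  (1) Word-Final Devoicing: no change — [febewifo]
  (2) Final Vowel Deletion: [febewifo] → [febewif]
  (3) Voicing Between Vowels: no change — [febewif]
  (4) Regressive Voicing Assimilation: no change — [febewif]
/libhinok/:
  (1) Word-Final Devoicing: no change — [libhinok]
  (2) Final Vowel Deletion: no change — [libhinok]
  (3) Voicing Between Vowels: no change — [libhinok]
  (4) Regressive Voicing Assimilation: [libhinok] → [liphinok]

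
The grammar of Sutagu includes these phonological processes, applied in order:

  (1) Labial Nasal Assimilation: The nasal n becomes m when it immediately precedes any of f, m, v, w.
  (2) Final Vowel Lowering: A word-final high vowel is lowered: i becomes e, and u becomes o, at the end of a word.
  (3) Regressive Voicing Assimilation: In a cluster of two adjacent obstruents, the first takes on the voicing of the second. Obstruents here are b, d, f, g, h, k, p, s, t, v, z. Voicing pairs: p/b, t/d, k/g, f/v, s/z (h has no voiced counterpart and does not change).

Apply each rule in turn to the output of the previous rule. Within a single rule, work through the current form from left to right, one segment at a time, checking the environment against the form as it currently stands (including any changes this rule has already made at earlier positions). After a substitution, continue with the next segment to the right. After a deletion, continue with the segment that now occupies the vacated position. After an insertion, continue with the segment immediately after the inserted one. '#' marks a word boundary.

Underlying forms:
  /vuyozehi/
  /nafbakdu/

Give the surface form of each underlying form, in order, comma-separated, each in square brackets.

[vuyozehe], [navbagdo]

/vuyozehi/:
  (1) Labial Nasal Assimilation: no change — [vuyozehi]
  (2) Final Vowel Lowering: [vuyozehi] → [vuyozehe]
  (3) Regressive Voicing Assimilation: no change — [vuyozehe]
/nafbakdu/:
  (1) Labial Nasal Assimilation: no change — [nafbakdu]
  (2) Final Vowel Lowering: [nafbakdu] → [nafbakdo]
  (3) Regressive Voicing Assimilation: [nafbakdo] → [navbagdo]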